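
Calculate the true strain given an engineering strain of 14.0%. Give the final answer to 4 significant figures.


epsilon_true = ln(1 + epsilon_eng)
epsilon_true = ln(1 + 0.14)
epsilon_true = 0.131


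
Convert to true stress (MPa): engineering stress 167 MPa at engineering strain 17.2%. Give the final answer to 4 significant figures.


sigma_true = sigma_eng * (1 + epsilon_eng)
sigma_true = 167 * (1 + 0.172)
sigma_true = 195.7 MPa


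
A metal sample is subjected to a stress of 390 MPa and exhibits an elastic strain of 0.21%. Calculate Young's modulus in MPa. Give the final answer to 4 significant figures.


E = sigma / epsilon
epsilon = 0.21% = 2.1e-03
E = 390 / 2.1e-03
E = 185700 MPa


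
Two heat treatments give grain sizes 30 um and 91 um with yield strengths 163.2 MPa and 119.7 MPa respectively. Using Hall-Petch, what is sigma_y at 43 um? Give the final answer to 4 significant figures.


sigma_y = sigma0 + k / sqrt(d)
1/sqrt(d1) = 1/sqrt(3e-05) = 182.574;  1/sqrt(d2) = 104.828
k = (sigma1 - sigma2) / (1/sqrt(d1) - 1/sqrt(d2)) = (163.2 - 119.7) / (182.574 - 104.828) = 0.559516 MPa*m^0.5
sigma0 = sigma1 - k/sqrt(d1) = 163.2 - 0.559516*182.574 = 61.0467 MPa
sigma_y(d3) = 61.0467 + 0.559516 / sqrt(4.3e-05) = 146.4 MPa


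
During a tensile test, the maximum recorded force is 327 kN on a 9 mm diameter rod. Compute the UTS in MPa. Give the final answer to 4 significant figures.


A0 = pi*(d/2)^2 = pi*(9/2)^2 = 63.6173 mm^2
UTS = F_max / A0 = 327*1000 / 63.6173
UTS = 5140 MPa


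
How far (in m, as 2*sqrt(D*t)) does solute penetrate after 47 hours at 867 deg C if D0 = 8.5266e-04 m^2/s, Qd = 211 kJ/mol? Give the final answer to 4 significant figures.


Step 1: D = D0 * exp(-Qd/(R*T))
T = 1140.15 K
D = 8.5266e-04 * exp(-211e3 / (8.314 * 1140.15)) = 1.83531e-13 m^2/s
Step 2: L = 2*sqrt(D*t)
t = 47 h = 169200 s
L = 2*sqrt(1.83531e-13 * 169200) = 3.524e-04 m


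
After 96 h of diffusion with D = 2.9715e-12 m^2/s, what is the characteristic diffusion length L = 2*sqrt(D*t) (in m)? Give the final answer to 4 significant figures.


t = 96 hr = 345600 s
Diffusion length = 2*sqrt(D*t)
= 2*sqrt(2.9715e-12 * 345600)
= 2.027e-03 m


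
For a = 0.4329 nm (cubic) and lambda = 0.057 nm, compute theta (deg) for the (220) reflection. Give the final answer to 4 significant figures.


d = a / sqrt(h^2+k^2+l^2)
d = 0.4329 / sqrt(8) = 0.153053 nm
lambda = 2*d*sin(theta)  =>  sin(theta) = lambda / (2*d)
sin(theta) = 0.057 / (2 * 0.153053) = 0.18621
theta = 10.73 deg


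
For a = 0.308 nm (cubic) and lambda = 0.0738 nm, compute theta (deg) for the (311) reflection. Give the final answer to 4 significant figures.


d = a / sqrt(h^2+k^2+l^2)
d = 0.308 / sqrt(11) = 0.0928655 nm
lambda = 2*d*sin(theta)  =>  sin(theta) = lambda / (2*d)
sin(theta) = 0.0738 / (2 * 0.0928655) = 0.397349
theta = 23.41 deg


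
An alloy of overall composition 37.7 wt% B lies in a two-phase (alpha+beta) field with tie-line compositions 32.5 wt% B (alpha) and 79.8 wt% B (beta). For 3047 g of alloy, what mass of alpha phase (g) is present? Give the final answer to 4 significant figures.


f_alpha = (C_beta - C0) / (C_beta - C_alpha)
f_alpha = (79.8 - 37.7) / (79.8 - 32.5) = 0.890063
m_alpha = f_alpha * m_total = 0.890063 * 3047 = 2712 g


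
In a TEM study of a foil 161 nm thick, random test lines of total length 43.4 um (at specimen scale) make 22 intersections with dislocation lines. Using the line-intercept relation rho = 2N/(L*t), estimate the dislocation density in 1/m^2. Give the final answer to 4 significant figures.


rho = 2N / (L * t)
L = 43.4 um = 4.34e-05 m, t = 161 nm = 1.61e-07 m
rho = 2 * 22 / (4.34e-05 * 1.61e-07)
rho = 6.297e+12 1/m^2


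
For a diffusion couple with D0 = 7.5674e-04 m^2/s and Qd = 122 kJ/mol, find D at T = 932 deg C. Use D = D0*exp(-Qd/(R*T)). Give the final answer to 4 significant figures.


D = D0 * exp(-Qd / (R*T))
T = 1205.15 K
D = 7.5674e-04 * exp(-122e3 / (8.314 * 1205.15))
D = 3.899e-09 m^2/s


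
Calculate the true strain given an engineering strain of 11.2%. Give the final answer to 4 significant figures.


epsilon_true = ln(1 + epsilon_eng)
epsilon_true = ln(1 + 0.112)
epsilon_true = 0.1062


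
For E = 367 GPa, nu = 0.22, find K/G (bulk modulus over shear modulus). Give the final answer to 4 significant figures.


G = E / (2*(1+nu))
G = 367 / (2*(1+0.22)) = 150.41 GPa
K = E / (3*(1-2*nu))
K = 367 / (3*(1-2*0.22)) = 218.452 GPa
K/G = 218.452 / 150.41 = 1.452


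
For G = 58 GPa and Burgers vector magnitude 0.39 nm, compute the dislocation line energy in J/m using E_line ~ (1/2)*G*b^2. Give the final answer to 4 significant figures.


E = G*b^2/2
b = 0.39 nm = 3.9e-10 m
G = 58 GPa = 5.8e+10 Pa
E = 0.5 * 5.8e+10 * (3.9e-10)^2
E = 4.411e-09 J/m


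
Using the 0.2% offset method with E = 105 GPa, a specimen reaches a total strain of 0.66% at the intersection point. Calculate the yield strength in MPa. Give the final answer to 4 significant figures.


Offset strain = 0.002
Elastic strain at yield = total_strain - offset = 6.6e-03 - 0.002 = 4.6e-03
sigma_y = E * elastic_strain = 105000 * 4.6e-03
sigma_y = 483 MPa


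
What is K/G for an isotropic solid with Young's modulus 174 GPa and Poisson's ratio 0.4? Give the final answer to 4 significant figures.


G = E / (2*(1+nu))
G = 174 / (2*(1+0.4)) = 62.1429 GPa
K = E / (3*(1-2*nu))
K = 174 / (3*(1-2*0.4)) = 290 GPa
K/G = 290 / 62.1429 = 4.667


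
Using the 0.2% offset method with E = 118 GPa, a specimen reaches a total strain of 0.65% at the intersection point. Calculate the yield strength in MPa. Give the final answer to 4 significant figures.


Offset strain = 0.002
Elastic strain at yield = total_strain - offset = 6.5e-03 - 0.002 = 4.5e-03
sigma_y = E * elastic_strain = 118000 * 4.5e-03
sigma_y = 531 MPa


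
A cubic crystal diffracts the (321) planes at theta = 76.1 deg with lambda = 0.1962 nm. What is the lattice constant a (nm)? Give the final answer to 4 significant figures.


d = lambda / (2*sin(theta))
d = 0.1962 / (2*sin(76.1 deg))
d = 0.101059 nm
a = d * sqrt(h^2+k^2+l^2) = 0.101059 * sqrt(14)
a = 0.3781 nm


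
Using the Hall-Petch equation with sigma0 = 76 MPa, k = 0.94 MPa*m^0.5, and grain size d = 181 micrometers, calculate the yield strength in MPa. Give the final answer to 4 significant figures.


sigma_y = sigma0 + k / sqrt(d)
d = 181 um = 1.81e-04 m
sigma_y = 76 + 0.94 / sqrt(1.81e-04)
sigma_y = 145.9 MPa


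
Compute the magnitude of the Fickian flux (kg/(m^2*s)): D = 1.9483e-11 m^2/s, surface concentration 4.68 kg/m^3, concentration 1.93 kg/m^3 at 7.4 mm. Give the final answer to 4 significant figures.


J = -D * (dC/dx) = D * (C1 - C2) / dx
J = 1.9483e-11 * (4.68 - 1.93) / 7.4e-03
J = 7.24e-09 kg/(m^2*s)


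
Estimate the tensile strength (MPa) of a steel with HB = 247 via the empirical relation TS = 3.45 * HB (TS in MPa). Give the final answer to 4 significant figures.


TS (MPa) = 3.45 * HB
TS = 3.45 * 247
TS = 852.2 MPa


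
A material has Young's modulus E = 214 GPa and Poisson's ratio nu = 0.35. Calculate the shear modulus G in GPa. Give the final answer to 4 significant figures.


G = E / (2*(1+nu))
G = 214 / (2*(1+0.35))
G = 79.26 GPa


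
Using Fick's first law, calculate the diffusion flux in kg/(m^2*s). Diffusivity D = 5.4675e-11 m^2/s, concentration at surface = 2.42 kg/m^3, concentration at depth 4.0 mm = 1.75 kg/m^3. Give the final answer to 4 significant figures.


J = -D * (dC/dx) = D * (C1 - C2) / dx
J = 5.4675e-11 * (2.42 - 1.75) / 4e-03
J = 9.158e-09 kg/(m^2*s)


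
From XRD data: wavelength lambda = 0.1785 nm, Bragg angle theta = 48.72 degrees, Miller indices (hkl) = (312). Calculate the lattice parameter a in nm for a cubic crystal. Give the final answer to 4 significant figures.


d = lambda / (2*sin(theta))
d = 0.1785 / (2*sin(48.72 deg))
d = 0.118763 nm
a = d * sqrt(h^2+k^2+l^2) = 0.118763 * sqrt(14)
a = 0.4444 nm


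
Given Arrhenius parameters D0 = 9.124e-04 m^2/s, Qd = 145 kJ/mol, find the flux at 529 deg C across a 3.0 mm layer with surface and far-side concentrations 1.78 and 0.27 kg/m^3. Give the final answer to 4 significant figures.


Step 1: D = D0 * exp(-Qd/(R*T))
T = 529 + 273.15 = 802.15 K
D = 9.124e-04 * exp(-145e3 / (8.314 * 802.15)) = 3.29376e-13 m^2/s
Step 2: J = D * (C1 - C2) / dx
J = 3.29376e-13 * (1.78 - 0.27) / 3e-03
J = 1.658e-10 kg/(m^2*s)


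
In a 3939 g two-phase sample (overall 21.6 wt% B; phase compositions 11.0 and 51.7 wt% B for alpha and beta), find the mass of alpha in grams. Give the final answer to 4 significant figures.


f_alpha = (C_beta - C0) / (C_beta - C_alpha)
f_alpha = (51.7 - 21.6) / (51.7 - 11.0) = 0.739558
m_alpha = f_alpha * m_total = 0.739558 * 3939 = 2913 g


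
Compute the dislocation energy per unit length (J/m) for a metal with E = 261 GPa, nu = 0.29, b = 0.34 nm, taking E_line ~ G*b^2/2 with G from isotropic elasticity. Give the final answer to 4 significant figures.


Step 1: G = E / (2*(1+nu))
G = 261 / (2*(1+0.29)) = 101.163 GPa = 1.01163e+11 Pa
Step 2: E_line = G*b^2/2
b = 0.34 nm = 3.4e-10 m
E_line = 0.5 * 1.01163e+11 * (3.4e-10)^2 = 5.847e-09 J/m


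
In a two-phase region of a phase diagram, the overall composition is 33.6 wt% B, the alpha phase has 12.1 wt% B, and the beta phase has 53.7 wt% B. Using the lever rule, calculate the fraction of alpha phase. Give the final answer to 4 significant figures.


f_alpha = (C_beta - C0) / (C_beta - C_alpha)
f_alpha = (53.7 - 33.6) / (53.7 - 12.1)
f_alpha = 0.4832


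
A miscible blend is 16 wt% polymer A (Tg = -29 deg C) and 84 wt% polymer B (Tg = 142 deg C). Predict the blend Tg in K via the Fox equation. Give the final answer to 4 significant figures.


1/Tg = w1/Tg1 + w2/Tg2 (in Kelvin)
Tg1 = 244.15 K, Tg2 = 415.15 K
1/Tg = 0.16/244.15 + 0.84/415.15
Tg = 373.3 K


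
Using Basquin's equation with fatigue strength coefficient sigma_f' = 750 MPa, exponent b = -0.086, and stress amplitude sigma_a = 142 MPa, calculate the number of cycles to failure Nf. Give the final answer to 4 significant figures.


sigma_a = sigma_f' * (2*Nf)^b
2*Nf = (sigma_a / sigma_f')^(1/b)
2*Nf = (142 / 750)^(1/-0.086)
2*Nf = 2.53709e+08
Nf = 1.269e+08 cycles


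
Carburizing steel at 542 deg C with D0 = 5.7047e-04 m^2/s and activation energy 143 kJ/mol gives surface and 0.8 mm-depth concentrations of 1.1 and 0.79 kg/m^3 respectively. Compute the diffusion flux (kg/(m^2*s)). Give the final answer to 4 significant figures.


Step 1: D = D0 * exp(-Qd/(R*T))
T = 542 + 273.15 = 815.15 K
D = 5.7047e-04 * exp(-143e3 / (8.314 * 815.15)) = 3.91284e-13 m^2/s
Step 2: J = D * (C1 - C2) / dx
J = 3.91284e-13 * (1.1 - 0.79) / 8e-04
J = 1.516e-10 kg/(m^2*s)


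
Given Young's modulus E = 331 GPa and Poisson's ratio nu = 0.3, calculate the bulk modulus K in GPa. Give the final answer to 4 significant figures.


K = E / (3*(1-2*nu))
K = 331 / (3*(1-2*0.3))
K = 275.8 GPa


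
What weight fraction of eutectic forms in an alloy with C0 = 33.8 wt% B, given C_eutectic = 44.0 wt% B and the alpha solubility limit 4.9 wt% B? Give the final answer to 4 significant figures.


f_primary = (C_e - C0) / (C_e - C_alpha_max)
f_primary = (44.0 - 33.8) / (44.0 - 4.9)
f_primary = 0.26087
f_eutectic = 1 - 0.26087 = 0.7391


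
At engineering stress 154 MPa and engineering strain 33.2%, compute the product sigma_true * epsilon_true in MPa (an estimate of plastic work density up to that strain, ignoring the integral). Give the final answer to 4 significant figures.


sigma_true = sigma_eng * (1 + epsilon_eng)
sigma_true = 154 * (1 + 0.332) = 205.128 MPa
epsilon_true = ln(1 + epsilon_eng)
epsilon_true = ln(1 + 0.332) = 0.286682
sigma_true * epsilon_true = 205.128 * 0.286682 = 58.81 MPa


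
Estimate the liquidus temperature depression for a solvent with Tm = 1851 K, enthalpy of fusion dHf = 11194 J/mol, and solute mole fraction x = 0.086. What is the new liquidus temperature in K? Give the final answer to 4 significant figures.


dT = R*Tm^2*x / dHf
dT = 8.314 * 1851^2 * 0.086 / 11194
dT = 218.845 K
T_new = 1851 - 218.845 = 1632 K


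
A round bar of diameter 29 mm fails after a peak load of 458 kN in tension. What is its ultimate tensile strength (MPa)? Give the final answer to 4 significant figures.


A0 = pi*(d/2)^2 = pi*(29/2)^2 = 660.52 mm^2
UTS = F_max / A0 = 458*1000 / 660.52
UTS = 693.4 MPa


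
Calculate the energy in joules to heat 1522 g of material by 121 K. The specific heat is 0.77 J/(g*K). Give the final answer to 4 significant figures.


Q = m * cp * dT
Q = 1522 * 0.77 * 121
Q = 141800 J


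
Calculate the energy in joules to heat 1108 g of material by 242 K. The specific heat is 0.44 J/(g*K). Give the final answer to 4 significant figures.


Q = m * cp * dT
Q = 1108 * 0.44 * 242
Q = 118000 J


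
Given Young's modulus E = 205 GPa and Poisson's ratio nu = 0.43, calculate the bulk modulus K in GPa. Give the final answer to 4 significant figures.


K = E / (3*(1-2*nu))
K = 205 / (3*(1-2*0.43))
K = 488.1 GPa


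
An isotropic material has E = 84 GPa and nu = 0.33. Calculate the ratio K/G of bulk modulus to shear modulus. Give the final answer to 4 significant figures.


G = E / (2*(1+nu))
G = 84 / (2*(1+0.33)) = 31.5789 GPa
K = E / (3*(1-2*nu))
K = 84 / (3*(1-2*0.33)) = 82.3529 GPa
K/G = 82.3529 / 31.5789 = 2.608


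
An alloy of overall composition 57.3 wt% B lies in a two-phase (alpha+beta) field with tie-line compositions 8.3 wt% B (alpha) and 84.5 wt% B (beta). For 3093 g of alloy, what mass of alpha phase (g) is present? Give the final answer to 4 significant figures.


f_alpha = (C_beta - C0) / (C_beta - C_alpha)
f_alpha = (84.5 - 57.3) / (84.5 - 8.3) = 0.356955
m_alpha = f_alpha * m_total = 0.356955 * 3093 = 1104 g


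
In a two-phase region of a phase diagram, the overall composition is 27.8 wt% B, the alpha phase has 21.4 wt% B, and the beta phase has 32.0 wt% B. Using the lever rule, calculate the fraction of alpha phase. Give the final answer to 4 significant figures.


f_alpha = (C_beta - C0) / (C_beta - C_alpha)
f_alpha = (32.0 - 27.8) / (32.0 - 21.4)
f_alpha = 0.3962


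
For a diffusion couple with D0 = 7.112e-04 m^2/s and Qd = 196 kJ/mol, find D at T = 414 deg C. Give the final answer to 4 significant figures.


D = D0 * exp(-Qd / (R*T))
T = 687.15 K
D = 7.112e-04 * exp(-196e3 / (8.314 * 687.15))
D = 8.959e-19 m^2/s


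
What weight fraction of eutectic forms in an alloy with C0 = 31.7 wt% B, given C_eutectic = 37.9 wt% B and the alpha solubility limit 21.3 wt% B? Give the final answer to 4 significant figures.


f_primary = (C_e - C0) / (C_e - C_alpha_max)
f_primary = (37.9 - 31.7) / (37.9 - 21.3)
f_primary = 0.373494
f_eutectic = 1 - 0.373494 = 0.6265


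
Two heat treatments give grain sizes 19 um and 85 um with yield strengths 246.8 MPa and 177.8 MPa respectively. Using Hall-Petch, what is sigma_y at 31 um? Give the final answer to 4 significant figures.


sigma_y = sigma0 + k / sqrt(d)
1/sqrt(d1) = 1/sqrt(1.9e-05) = 229.416;  1/sqrt(d2) = 108.465
k = (sigma1 - sigma2) / (1/sqrt(d1) - 1/sqrt(d2)) = (246.8 - 177.8) / (229.416 - 108.465) = 0.570481 MPa*m^0.5
sigma0 = sigma1 - k/sqrt(d1) = 246.8 - 0.570481*229.416 = 115.923 MPa
sigma_y(d3) = 115.923 + 0.570481 / sqrt(3.1e-05) = 218.4 MPa


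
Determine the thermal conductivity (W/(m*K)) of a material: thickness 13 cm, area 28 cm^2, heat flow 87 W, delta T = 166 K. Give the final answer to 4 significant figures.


k = Q*L / (A*dT)
L = 0.13 m, A = 2.8e-03 m^2
k = 87 * 0.13 / (2.8e-03 * 166)
k = 24.33 W/(m*K)


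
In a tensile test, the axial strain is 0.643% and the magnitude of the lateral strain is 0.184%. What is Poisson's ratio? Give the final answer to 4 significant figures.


nu = -epsilon_lat / epsilon_axial
Lateral strain is contraction (negative), so using magnitudes:
nu = 0.184 / 0.643
nu = 0.2862


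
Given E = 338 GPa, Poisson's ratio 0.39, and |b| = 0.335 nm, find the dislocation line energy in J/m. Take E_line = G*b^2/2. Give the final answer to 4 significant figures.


Step 1: G = E / (2*(1+nu))
G = 338 / (2*(1+0.39)) = 121.583 GPa = 1.21583e+11 Pa
Step 2: E_line = G*b^2/2
b = 0.335 nm = 3.35e-10 m
E_line = 0.5 * 1.21583e+11 * (3.35e-10)^2 = 6.822e-09 J/m


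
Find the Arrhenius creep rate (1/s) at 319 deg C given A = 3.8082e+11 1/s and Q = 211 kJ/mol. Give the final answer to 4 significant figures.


rate = A * exp(-Q / (R*T))
T = 319 + 273.15 = 592.15 K
rate = 3.8082e+11 * exp(-211e3 / (8.314 * 592.15))
rate = 9.276e-08 1/s


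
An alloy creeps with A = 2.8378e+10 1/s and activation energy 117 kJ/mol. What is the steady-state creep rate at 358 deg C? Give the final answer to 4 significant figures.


rate = A * exp(-Q / (R*T))
T = 358 + 273.15 = 631.15 K
rate = 2.8378e+10 * exp(-117e3 / (8.314 * 631.15))
rate = 5.883 1/s


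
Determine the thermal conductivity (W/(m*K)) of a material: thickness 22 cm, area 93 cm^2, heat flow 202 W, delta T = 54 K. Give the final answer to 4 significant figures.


k = Q*L / (A*dT)
L = 0.22 m, A = 9.3e-03 m^2
k = 202 * 0.22 / (9.3e-03 * 54)
k = 88.49 W/(m*K)


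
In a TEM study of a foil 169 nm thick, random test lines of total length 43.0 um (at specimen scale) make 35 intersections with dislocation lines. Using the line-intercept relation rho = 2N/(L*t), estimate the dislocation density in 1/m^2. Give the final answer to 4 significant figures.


rho = 2N / (L * t)
L = 43.0 um = 4.3e-05 m, t = 169 nm = 1.69e-07 m
rho = 2 * 35 / (4.3e-05 * 1.69e-07)
rho = 9.633e+12 1/m^2


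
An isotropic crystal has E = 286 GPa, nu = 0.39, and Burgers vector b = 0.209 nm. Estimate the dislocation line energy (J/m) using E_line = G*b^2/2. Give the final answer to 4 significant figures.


Step 1: G = E / (2*(1+nu))
G = 286 / (2*(1+0.39)) = 102.878 GPa = 1.02878e+11 Pa
Step 2: E_line = G*b^2/2
b = 0.209 nm = 2.09e-10 m
E_line = 0.5 * 1.02878e+11 * (2.09e-10)^2 = 2.247e-09 J/m


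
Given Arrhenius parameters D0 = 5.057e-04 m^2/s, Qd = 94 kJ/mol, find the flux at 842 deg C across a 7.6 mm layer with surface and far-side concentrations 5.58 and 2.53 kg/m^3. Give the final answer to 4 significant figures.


Step 1: D = D0 * exp(-Qd/(R*T))
T = 842 + 273.15 = 1115.15 K
D = 5.057e-04 * exp(-94e3 / (8.314 * 1115.15)) = 1.99843e-08 m^2/s
Step 2: J = D * (C1 - C2) / dx
J = 1.99843e-08 * (5.58 - 2.53) / 7.6e-03
J = 8.02e-06 kg/(m^2*s)


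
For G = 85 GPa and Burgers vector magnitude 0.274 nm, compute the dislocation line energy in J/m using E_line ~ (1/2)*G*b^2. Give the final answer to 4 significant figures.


E = G*b^2/2
b = 0.274 nm = 2.74e-10 m
G = 85 GPa = 8.5e+10 Pa
E = 0.5 * 8.5e+10 * (2.74e-10)^2
E = 3.191e-09 J/m


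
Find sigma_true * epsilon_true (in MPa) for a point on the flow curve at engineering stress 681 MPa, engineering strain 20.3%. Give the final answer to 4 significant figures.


sigma_true = sigma_eng * (1 + epsilon_eng)
sigma_true = 681 * (1 + 0.203) = 819.243 MPa
epsilon_true = ln(1 + epsilon_eng)
epsilon_true = ln(1 + 0.203) = 0.184818
sigma_true * epsilon_true = 819.243 * 0.184818 = 151.4 MPa


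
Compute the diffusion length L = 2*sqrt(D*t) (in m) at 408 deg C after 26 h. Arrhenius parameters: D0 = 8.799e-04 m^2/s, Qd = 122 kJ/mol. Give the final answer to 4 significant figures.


Step 1: D = D0 * exp(-Qd/(R*T))
T = 681.15 K
D = 8.799e-04 * exp(-122e3 / (8.314 * 681.15)) = 3.87622e-13 m^2/s
Step 2: L = 2*sqrt(D*t)
t = 26 h = 93600 s
L = 2*sqrt(3.87622e-13 * 93600) = 3.81e-04 m


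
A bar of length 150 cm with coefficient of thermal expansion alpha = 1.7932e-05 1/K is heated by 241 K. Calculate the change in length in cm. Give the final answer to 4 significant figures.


dL = L0 * alpha * dT
dL = 150 * 1.7932e-05 * 241
dL = 0.6482 cm


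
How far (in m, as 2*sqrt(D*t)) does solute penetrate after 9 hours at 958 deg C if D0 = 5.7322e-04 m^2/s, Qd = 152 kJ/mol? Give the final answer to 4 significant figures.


Step 1: D = D0 * exp(-Qd/(R*T))
T = 1231.15 K
D = 5.7322e-04 * exp(-152e3 / (8.314 * 1231.15)) = 2.03754e-10 m^2/s
Step 2: L = 2*sqrt(D*t)
t = 9 h = 32400 s
L = 2*sqrt(2.03754e-10 * 32400) = 5.139e-03 m


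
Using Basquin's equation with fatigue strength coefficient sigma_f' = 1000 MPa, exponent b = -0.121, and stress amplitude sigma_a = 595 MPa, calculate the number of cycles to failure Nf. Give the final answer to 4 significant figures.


sigma_a = sigma_f' * (2*Nf)^b
2*Nf = (sigma_a / sigma_f')^(1/b)
2*Nf = (595 / 1000)^(1/-0.121)
2*Nf = 73.0291
Nf = 36.51 cycles


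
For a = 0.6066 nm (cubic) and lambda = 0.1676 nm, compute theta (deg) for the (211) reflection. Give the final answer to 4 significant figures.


d = a / sqrt(h^2+k^2+l^2)
d = 0.6066 / sqrt(6) = 0.247643 nm
lambda = 2*d*sin(theta)  =>  sin(theta) = lambda / (2*d)
sin(theta) = 0.1676 / (2 * 0.247643) = 0.33839
theta = 19.78 deg


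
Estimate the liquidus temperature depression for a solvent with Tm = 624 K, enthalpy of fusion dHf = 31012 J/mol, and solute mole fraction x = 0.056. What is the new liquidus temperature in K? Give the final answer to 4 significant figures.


dT = R*Tm^2*x / dHf
dT = 8.314 * 624^2 * 0.056 / 31012
dT = 5.84571 K
T_new = 624 - 5.84571 = 618.2 K


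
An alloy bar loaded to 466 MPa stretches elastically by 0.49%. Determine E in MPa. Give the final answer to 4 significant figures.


E = sigma / epsilon
epsilon = 0.49% = 4.9e-03
E = 466 / 4.9e-03
E = 95100 MPa


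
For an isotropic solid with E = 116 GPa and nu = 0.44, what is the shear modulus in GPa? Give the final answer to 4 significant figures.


G = E / (2*(1+nu))
G = 116 / (2*(1+0.44))
G = 40.28 GPa


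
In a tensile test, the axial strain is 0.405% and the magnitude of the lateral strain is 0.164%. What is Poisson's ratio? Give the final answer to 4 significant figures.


nu = -epsilon_lat / epsilon_axial
Lateral strain is contraction (negative), so using magnitudes:
nu = 0.164 / 0.405
nu = 0.4049


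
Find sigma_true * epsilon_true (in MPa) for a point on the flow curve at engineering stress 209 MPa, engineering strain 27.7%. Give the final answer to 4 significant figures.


sigma_true = sigma_eng * (1 + epsilon_eng)
sigma_true = 209 * (1 + 0.277) = 266.893 MPa
epsilon_true = ln(1 + epsilon_eng)
epsilon_true = ln(1 + 0.277) = 0.244514
sigma_true * epsilon_true = 266.893 * 0.244514 = 65.26 MPa


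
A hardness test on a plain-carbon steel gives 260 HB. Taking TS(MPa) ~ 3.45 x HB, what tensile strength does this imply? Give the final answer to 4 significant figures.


TS (MPa) = 3.45 * HB
TS = 3.45 * 260
TS = 897 MPa


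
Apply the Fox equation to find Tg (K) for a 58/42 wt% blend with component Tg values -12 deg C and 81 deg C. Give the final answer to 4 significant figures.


1/Tg = w1/Tg1 + w2/Tg2 (in Kelvin)
Tg1 = 261.15 K, Tg2 = 354.15 K
1/Tg = 0.58/261.15 + 0.42/354.15
Tg = 293.5 K


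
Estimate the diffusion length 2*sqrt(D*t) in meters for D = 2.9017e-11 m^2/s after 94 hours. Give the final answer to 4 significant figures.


t = 94 hr = 338400 s
Diffusion length = 2*sqrt(D*t)
= 2*sqrt(2.9017e-11 * 338400)
= 6.267e-03 m


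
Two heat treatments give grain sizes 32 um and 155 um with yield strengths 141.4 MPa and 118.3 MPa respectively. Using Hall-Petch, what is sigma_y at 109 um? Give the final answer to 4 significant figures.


sigma_y = sigma0 + k / sqrt(d)
1/sqrt(d1) = 1/sqrt(3.2e-05) = 176.777;  1/sqrt(d2) = 80.3219
k = (sigma1 - sigma2) / (1/sqrt(d1) - 1/sqrt(d2)) = (141.4 - 118.3) / (176.777 - 80.3219) = 0.239491 MPa*m^0.5
sigma0 = sigma1 - k/sqrt(d1) = 141.4 - 0.239491*176.777 = 99.0637 MPa
sigma_y(d3) = 99.0637 + 0.239491 / sqrt(1.09e-04) = 122 MPa


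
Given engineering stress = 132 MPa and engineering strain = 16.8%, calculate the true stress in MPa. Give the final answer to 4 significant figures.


sigma_true = sigma_eng * (1 + epsilon_eng)
sigma_true = 132 * (1 + 0.168)
sigma_true = 154.2 MPa


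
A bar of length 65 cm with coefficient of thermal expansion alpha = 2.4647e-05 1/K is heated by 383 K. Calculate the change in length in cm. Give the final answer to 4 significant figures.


dL = L0 * alpha * dT
dL = 65 * 2.4647e-05 * 383
dL = 0.6136 cm


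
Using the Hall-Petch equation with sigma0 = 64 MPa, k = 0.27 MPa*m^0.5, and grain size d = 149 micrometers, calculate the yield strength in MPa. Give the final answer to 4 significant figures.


sigma_y = sigma0 + k / sqrt(d)
d = 149 um = 1.49e-04 m
sigma_y = 64 + 0.27 / sqrt(1.49e-04)
sigma_y = 86.12 MPa


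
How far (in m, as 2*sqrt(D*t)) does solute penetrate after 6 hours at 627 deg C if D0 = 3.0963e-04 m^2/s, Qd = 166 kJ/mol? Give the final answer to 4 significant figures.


Step 1: D = D0 * exp(-Qd/(R*T))
T = 900.15 K
D = 3.0963e-04 * exp(-166e3 / (8.314 * 900.15)) = 7.20628e-14 m^2/s
Step 2: L = 2*sqrt(D*t)
t = 6 h = 21600 s
L = 2*sqrt(7.20628e-14 * 21600) = 7.891e-05 m


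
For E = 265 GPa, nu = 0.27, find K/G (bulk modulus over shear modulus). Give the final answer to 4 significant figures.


G = E / (2*(1+nu))
G = 265 / (2*(1+0.27)) = 104.331 GPa
K = E / (3*(1-2*nu))
K = 265 / (3*(1-2*0.27)) = 192.029 GPa
K/G = 192.029 / 104.331 = 1.841


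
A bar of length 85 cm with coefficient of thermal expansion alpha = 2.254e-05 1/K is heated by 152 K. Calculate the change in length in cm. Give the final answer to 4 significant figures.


dL = L0 * alpha * dT
dL = 85 * 2.254e-05 * 152
dL = 0.2912 cm


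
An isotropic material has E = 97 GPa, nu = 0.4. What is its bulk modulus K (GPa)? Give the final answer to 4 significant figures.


K = E / (3*(1-2*nu))
K = 97 / (3*(1-2*0.4))
K = 161.7 GPa


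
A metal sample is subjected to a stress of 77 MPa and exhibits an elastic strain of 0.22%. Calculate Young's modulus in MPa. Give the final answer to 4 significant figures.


E = sigma / epsilon
epsilon = 0.22% = 2.2e-03
E = 77 / 2.2e-03
E = 35000 MPa


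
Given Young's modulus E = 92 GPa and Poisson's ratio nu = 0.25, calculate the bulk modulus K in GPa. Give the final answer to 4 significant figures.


K = E / (3*(1-2*nu))
K = 92 / (3*(1-2*0.25))
K = 61.33 GPa


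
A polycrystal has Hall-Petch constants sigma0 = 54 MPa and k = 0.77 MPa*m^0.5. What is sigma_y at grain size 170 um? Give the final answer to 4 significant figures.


sigma_y = sigma0 + k / sqrt(d)
d = 170 um = 1.7e-04 m
sigma_y = 54 + 0.77 / sqrt(1.7e-04)
sigma_y = 113.1 MPa


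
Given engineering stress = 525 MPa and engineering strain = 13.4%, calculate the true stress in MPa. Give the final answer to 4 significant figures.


sigma_true = sigma_eng * (1 + epsilon_eng)
sigma_true = 525 * (1 + 0.134)
sigma_true = 595.4 MPa


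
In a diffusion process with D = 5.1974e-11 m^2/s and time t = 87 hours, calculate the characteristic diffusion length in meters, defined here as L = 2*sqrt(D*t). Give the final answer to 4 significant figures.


t = 87 hr = 313200 s
Diffusion length = 2*sqrt(D*t)
= 2*sqrt(5.1974e-11 * 313200)
= 8.069e-03 m


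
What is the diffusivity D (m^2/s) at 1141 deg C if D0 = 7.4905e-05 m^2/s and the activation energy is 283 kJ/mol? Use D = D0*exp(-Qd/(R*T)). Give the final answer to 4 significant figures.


D = D0 * exp(-Qd / (R*T))
T = 1414.15 K
D = 7.4905e-05 * exp(-283e3 / (8.314 * 1414.15))
D = 2.636e-15 m^2/s


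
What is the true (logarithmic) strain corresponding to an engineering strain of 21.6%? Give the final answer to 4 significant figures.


epsilon_true = ln(1 + epsilon_eng)
epsilon_true = ln(1 + 0.216)
epsilon_true = 0.1956


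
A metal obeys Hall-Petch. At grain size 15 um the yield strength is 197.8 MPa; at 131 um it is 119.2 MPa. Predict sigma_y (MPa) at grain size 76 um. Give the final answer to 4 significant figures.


sigma_y = sigma0 + k / sqrt(d)
1/sqrt(d1) = 1/sqrt(1.5e-05) = 258.199;  1/sqrt(d2) = 87.3704
k = (sigma1 - sigma2) / (1/sqrt(d1) - 1/sqrt(d2)) = (197.8 - 119.2) / (258.199 - 87.3704) = 0.460111 MPa*m^0.5
sigma0 = sigma1 - k/sqrt(d1) = 197.8 - 0.460111*258.199 = 78.9999 MPa
sigma_y(d3) = 78.9999 + 0.460111 / sqrt(7.6e-05) = 131.8 MPa


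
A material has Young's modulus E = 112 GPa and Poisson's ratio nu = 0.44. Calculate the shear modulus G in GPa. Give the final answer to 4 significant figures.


G = E / (2*(1+nu))
G = 112 / (2*(1+0.44))
G = 38.89 GPa


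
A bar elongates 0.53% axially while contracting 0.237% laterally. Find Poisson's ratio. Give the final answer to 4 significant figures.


nu = -epsilon_lat / epsilon_axial
Lateral strain is contraction (negative), so using magnitudes:
nu = 0.237 / 0.53
nu = 0.4472


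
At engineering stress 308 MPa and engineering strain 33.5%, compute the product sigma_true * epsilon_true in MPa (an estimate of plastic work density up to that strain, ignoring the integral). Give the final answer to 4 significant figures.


sigma_true = sigma_eng * (1 + epsilon_eng)
sigma_true = 308 * (1 + 0.335) = 411.18 MPa
epsilon_true = ln(1 + epsilon_eng)
epsilon_true = ln(1 + 0.335) = 0.288931
sigma_true * epsilon_true = 411.18 * 0.288931 = 118.8 MPa


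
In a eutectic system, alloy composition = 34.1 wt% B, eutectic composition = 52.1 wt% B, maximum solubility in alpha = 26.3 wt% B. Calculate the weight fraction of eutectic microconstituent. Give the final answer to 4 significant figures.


f_primary = (C_e - C0) / (C_e - C_alpha_max)
f_primary = (52.1 - 34.1) / (52.1 - 26.3)
f_primary = 0.697674
f_eutectic = 1 - 0.697674 = 0.3023


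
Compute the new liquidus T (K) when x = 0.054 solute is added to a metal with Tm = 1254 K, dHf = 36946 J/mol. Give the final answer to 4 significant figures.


dT = R*Tm^2*x / dHf
dT = 8.314 * 1254^2 * 0.054 / 36946
dT = 19.1087 K
T_new = 1254 - 19.1087 = 1235 K


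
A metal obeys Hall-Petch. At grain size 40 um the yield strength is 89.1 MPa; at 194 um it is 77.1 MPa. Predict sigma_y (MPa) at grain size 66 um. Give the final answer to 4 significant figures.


sigma_y = sigma0 + k / sqrt(d)
1/sqrt(d1) = 1/sqrt(4e-05) = 158.114;  1/sqrt(d2) = 71.7958
k = (sigma1 - sigma2) / (1/sqrt(d1) - 1/sqrt(d2)) = (89.1 - 77.1) / (158.114 - 71.7958) = 0.139021 MPa*m^0.5
sigma0 = sigma1 - k/sqrt(d1) = 89.1 - 0.139021*158.114 = 67.1189 MPa
sigma_y(d3) = 67.1189 + 0.139021 / sqrt(6.6e-05) = 84.23 MPa


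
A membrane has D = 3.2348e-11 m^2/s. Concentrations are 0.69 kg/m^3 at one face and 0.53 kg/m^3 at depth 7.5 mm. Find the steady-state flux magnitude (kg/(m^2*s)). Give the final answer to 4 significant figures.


J = -D * (dC/dx) = D * (C1 - C2) / dx
J = 3.2348e-11 * (0.69 - 0.53) / 7.5e-03
J = 6.901e-10 kg/(m^2*s)


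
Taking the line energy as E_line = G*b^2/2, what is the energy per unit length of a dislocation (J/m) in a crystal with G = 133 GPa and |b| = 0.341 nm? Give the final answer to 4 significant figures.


E = G*b^2/2
b = 0.341 nm = 3.41e-10 m
G = 133 GPa = 1.33e+11 Pa
E = 0.5 * 1.33e+11 * (3.41e-10)^2
E = 7.733e-09 J/m


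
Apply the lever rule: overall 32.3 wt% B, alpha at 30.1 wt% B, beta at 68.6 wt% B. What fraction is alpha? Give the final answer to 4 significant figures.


f_alpha = (C_beta - C0) / (C_beta - C_alpha)
f_alpha = (68.6 - 32.3) / (68.6 - 30.1)
f_alpha = 0.9429


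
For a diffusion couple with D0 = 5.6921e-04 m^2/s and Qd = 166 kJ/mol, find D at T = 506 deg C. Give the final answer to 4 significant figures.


D = D0 * exp(-Qd / (R*T))
T = 779.15 K
D = 5.6921e-04 * exp(-166e3 / (8.314 * 779.15))
D = 4.228e-15 m^2/s


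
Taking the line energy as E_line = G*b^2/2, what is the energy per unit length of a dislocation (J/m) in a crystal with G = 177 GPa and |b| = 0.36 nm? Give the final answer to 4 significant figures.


E = G*b^2/2
b = 0.36 nm = 3.6e-10 m
G = 177 GPa = 1.77e+11 Pa
E = 0.5 * 1.77e+11 * (3.6e-10)^2
E = 1.147e-08 J/m


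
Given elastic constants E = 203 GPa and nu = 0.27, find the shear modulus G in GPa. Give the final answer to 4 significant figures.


G = E / (2*(1+nu))
G = 203 / (2*(1+0.27))
G = 79.92 GPa


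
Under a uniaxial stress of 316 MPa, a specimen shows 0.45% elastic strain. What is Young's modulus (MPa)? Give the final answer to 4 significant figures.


E = sigma / epsilon
epsilon = 0.45% = 4.5e-03
E = 316 / 4.5e-03
E = 70220 MPa


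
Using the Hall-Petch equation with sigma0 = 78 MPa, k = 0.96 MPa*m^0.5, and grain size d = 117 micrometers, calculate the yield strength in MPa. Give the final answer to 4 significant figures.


sigma_y = sigma0 + k / sqrt(d)
d = 117 um = 1.17e-04 m
sigma_y = 78 + 0.96 / sqrt(1.17e-04)
sigma_y = 166.8 MPa


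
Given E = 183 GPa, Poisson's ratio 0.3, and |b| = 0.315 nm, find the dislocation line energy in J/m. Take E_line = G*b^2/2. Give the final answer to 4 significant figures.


Step 1: G = E / (2*(1+nu))
G = 183 / (2*(1+0.3)) = 70.3846 GPa = 7.03846e+10 Pa
Step 2: E_line = G*b^2/2
b = 0.315 nm = 3.15e-10 m
E_line = 0.5 * 7.03846e+10 * (3.15e-10)^2 = 3.492e-09 J/m


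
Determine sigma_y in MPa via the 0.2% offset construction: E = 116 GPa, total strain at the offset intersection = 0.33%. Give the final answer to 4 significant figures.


Offset strain = 0.002
Elastic strain at yield = total_strain - offset = 3.3e-03 - 0.002 = 1.3e-03
sigma_y = E * elastic_strain = 116000 * 1.3e-03
sigma_y = 150.8 MPa


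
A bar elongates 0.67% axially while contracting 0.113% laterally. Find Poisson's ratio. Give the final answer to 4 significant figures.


nu = -epsilon_lat / epsilon_axial
Lateral strain is contraction (negative), so using magnitudes:
nu = 0.113 / 0.67
nu = 0.1687


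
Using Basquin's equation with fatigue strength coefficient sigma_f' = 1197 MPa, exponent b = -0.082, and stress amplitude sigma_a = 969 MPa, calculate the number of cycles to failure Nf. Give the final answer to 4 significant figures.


sigma_a = sigma_f' * (2*Nf)^b
2*Nf = (sigma_a / sigma_f')^(1/b)
2*Nf = (969 / 1197)^(1/-0.082)
2*Nf = 13.1568
Nf = 6.578 cycles


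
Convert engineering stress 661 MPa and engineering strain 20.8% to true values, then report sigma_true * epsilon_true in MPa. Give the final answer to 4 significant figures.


sigma_true = sigma_eng * (1 + epsilon_eng)
sigma_true = 661 * (1 + 0.208) = 798.488 MPa
epsilon_true = ln(1 + epsilon_eng)
epsilon_true = ln(1 + 0.208) = 0.188966
sigma_true * epsilon_true = 798.488 * 0.188966 = 150.9 MPa


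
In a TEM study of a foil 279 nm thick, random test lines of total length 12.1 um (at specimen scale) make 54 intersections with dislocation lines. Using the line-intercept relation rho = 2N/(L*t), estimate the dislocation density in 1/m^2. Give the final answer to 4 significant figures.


rho = 2N / (L * t)
L = 12.1 um = 1.21e-05 m, t = 279 nm = 2.79e-07 m
rho = 2 * 54 / (1.21e-05 * 2.79e-07)
rho = 3.199e+13 1/m^2


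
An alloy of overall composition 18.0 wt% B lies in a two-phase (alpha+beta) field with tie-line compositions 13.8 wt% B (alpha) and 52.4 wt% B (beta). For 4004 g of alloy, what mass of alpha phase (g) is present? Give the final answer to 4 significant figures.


f_alpha = (C_beta - C0) / (C_beta - C_alpha)
f_alpha = (52.4 - 18.0) / (52.4 - 13.8) = 0.891192
m_alpha = f_alpha * m_total = 0.891192 * 4004 = 3568 g


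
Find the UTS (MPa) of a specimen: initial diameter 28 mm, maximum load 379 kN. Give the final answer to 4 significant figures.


A0 = pi*(d/2)^2 = pi*(28/2)^2 = 615.752 mm^2
UTS = F_max / A0 = 379*1000 / 615.752
UTS = 615.5 MPa


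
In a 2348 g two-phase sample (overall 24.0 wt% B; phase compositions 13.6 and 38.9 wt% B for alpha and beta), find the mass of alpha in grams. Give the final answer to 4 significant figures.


f_alpha = (C_beta - C0) / (C_beta - C_alpha)
f_alpha = (38.9 - 24.0) / (38.9 - 13.6) = 0.588933
m_alpha = f_alpha * m_total = 0.588933 * 2348 = 1383 g


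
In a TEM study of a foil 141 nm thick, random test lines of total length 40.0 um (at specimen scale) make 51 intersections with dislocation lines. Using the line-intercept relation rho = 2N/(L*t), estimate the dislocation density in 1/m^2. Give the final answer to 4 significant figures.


rho = 2N / (L * t)
L = 40.0 um = 4e-05 m, t = 141 nm = 1.41e-07 m
rho = 2 * 51 / (4e-05 * 1.41e-07)
rho = 1.809e+13 1/m^2


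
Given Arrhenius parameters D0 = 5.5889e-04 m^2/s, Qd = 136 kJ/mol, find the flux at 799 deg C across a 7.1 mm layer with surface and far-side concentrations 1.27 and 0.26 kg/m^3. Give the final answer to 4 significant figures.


Step 1: D = D0 * exp(-Qd/(R*T))
T = 799 + 273.15 = 1072.15 K
D = 5.5889e-04 * exp(-136e3 / (8.314 * 1072.15)) = 1.322e-10 m^2/s
Step 2: J = D * (C1 - C2) / dx
J = 1.322e-10 * (1.27 - 0.26) / 7.1e-03
J = 1.881e-08 kg/(m^2*s)


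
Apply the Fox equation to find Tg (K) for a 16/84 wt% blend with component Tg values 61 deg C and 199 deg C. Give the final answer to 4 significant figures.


1/Tg = w1/Tg1 + w2/Tg2 (in Kelvin)
Tg1 = 334.15 K, Tg2 = 472.15 K
1/Tg = 0.16/334.15 + 0.84/472.15
Tg = 442.9 K


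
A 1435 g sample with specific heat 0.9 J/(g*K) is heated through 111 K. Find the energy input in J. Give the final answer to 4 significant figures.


Q = m * cp * dT
Q = 1435 * 0.9 * 111
Q = 143400 J


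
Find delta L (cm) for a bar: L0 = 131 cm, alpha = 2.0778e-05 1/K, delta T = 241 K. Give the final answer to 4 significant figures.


dL = L0 * alpha * dT
dL = 131 * 2.0778e-05 * 241
dL = 0.656 cm


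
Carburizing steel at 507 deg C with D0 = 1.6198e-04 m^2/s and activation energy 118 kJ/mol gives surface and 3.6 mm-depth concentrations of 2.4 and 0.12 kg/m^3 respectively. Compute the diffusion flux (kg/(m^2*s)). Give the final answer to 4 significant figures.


Step 1: D = D0 * exp(-Qd/(R*T))
T = 507 + 273.15 = 780.15 K
D = 1.6198e-04 * exp(-118e3 / (8.314 * 780.15)) = 2.03485e-12 m^2/s
Step 2: J = D * (C1 - C2) / dx
J = 2.03485e-12 * (2.4 - 0.12) / 3.6e-03
J = 1.289e-09 kg/(m^2*s)


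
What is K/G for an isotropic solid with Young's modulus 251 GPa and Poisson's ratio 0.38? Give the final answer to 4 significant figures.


G = E / (2*(1+nu))
G = 251 / (2*(1+0.38)) = 90.942 GPa
K = E / (3*(1-2*nu))
K = 251 / (3*(1-2*0.38)) = 348.611 GPa
K/G = 348.611 / 90.942 = 3.833


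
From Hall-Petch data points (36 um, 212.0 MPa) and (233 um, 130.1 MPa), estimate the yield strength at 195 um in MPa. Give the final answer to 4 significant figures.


sigma_y = sigma0 + k / sqrt(d)
1/sqrt(d1) = 1/sqrt(3.6e-05) = 166.667;  1/sqrt(d2) = 65.5122
k = (sigma1 - sigma2) / (1/sqrt(d1) - 1/sqrt(d2)) = (212.0 - 130.1) / (166.667 - 65.5122) = 0.809653 MPa*m^0.5
sigma0 = sigma1 - k/sqrt(d1) = 212.0 - 0.809653*166.667 = 77.0579 MPa
sigma_y(d3) = 77.0579 + 0.809653 / sqrt(1.95e-04) = 135 MPa


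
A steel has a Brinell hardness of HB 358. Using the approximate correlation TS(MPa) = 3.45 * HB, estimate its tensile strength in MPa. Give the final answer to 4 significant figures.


TS (MPa) = 3.45 * HB
TS = 3.45 * 358
TS = 1235 MPa


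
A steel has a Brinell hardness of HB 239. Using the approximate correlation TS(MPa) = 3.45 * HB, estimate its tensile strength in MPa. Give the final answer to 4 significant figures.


TS (MPa) = 3.45 * HB
TS = 3.45 * 239
TS = 824.6 MPa


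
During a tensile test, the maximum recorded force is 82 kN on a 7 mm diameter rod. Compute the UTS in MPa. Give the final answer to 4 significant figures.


A0 = pi*(d/2)^2 = pi*(7/2)^2 = 38.4845 mm^2
UTS = F_max / A0 = 82*1000 / 38.4845
UTS = 2131 MPa


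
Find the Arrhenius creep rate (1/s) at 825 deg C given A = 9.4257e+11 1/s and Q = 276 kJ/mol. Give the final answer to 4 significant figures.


rate = A * exp(-Q / (R*T))
T = 825 + 273.15 = 1098.15 K
rate = 9.4257e+11 * exp(-276e3 / (8.314 * 1098.15))
rate = 0.07008 1/s


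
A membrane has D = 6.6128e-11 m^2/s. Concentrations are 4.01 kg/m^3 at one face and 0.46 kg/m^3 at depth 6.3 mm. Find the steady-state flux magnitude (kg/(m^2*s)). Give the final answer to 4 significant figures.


J = -D * (dC/dx) = D * (C1 - C2) / dx
J = 6.6128e-11 * (4.01 - 0.46) / 6.3e-03
J = 3.726e-08 kg/(m^2*s)
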